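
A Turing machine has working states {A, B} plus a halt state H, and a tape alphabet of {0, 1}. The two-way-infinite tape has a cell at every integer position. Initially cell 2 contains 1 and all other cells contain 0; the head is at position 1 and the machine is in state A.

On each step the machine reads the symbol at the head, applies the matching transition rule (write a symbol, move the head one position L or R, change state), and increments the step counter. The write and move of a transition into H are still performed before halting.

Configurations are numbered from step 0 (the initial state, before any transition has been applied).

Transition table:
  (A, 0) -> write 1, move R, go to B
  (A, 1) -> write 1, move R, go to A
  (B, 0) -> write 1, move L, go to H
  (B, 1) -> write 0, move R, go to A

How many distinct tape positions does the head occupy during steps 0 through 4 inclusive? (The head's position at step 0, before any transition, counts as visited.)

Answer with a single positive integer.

Step 1: in state A at pos 1, read 0 -> (A,0)->write 1,move R,goto B. Now: state=B, head=2, tape[0..3]=0110 (head:   ^)
Step 2: in state B at pos 2, read 1 -> (B,1)->write 0,move R,goto A. Now: state=A, head=3, tape[0..4]=01000 (head:    ^)
Step 3: in state A at pos 3, read 0 -> (A,0)->write 1,move R,goto B. Now: state=B, head=4, tape[0..5]=010100 (head:     ^)
Step 4: in state B at pos 4, read 0 -> (B,0)->write 1,move L,goto H. Now: state=H, head=3, tape[0..5]=010110 (head:    ^)
Head positions at steps 0..4: starting at 1, distinct positions visited = {1, 2, 3, 4} -> 4 position(s)

Answer: 4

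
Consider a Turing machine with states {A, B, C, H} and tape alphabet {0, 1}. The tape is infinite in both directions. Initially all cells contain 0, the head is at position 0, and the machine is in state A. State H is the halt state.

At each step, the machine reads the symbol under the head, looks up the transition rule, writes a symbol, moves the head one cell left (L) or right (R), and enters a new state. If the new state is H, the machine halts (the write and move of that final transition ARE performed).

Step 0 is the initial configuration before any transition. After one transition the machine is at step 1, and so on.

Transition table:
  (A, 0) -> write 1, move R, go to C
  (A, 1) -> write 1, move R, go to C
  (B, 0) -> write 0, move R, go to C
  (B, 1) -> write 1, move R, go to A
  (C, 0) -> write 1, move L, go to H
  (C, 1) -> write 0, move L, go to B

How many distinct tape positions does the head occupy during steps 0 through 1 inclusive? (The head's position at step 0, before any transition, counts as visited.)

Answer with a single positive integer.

Answer: 2

Derivation:
Step 1: in state A at pos 0, read 0 -> (A,0)->write 1,move R,goto C. Now: state=C, head=1, tape[-1..2]=0100 (head:   ^)
Head positions at steps 0..1: starting at 0, distinct positions visited = {0, 1} -> 2 position(s)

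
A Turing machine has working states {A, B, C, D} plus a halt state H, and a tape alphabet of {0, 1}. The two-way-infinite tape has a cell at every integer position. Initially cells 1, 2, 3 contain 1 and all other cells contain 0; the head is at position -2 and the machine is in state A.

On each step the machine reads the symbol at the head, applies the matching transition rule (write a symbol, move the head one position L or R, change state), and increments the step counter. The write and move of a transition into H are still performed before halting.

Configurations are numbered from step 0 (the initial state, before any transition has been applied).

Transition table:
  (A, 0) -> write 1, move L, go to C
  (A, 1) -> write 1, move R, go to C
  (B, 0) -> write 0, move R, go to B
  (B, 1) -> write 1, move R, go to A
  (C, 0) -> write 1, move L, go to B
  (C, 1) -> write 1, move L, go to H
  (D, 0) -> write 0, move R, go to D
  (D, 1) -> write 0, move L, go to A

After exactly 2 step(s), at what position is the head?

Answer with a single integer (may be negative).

Step 1: in state A at pos -2, read 0 -> (A,0)->write 1,move L,goto C. Now: state=C, head=-3, tape[-4..4]=001001110 (head:  ^)
Step 2: in state C at pos -3, read 0 -> (C,0)->write 1,move L,goto B. Now: state=B, head=-4, tape[-5..4]=0011001110 (head:  ^)

Answer: -4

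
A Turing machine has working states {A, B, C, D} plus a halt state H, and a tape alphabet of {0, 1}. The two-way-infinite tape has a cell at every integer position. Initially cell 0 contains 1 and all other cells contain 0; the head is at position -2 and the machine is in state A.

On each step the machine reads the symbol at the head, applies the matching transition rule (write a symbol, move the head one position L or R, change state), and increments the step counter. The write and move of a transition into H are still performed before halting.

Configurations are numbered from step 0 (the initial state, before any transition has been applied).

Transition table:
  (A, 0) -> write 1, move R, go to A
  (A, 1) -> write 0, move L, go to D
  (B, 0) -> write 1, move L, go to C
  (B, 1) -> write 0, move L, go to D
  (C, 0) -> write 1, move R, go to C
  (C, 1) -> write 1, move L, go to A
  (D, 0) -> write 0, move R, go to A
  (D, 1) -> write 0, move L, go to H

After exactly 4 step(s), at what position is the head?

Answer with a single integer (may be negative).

Step 1: in state A at pos -2, read 0 -> (A,0)->write 1,move R,goto A. Now: state=A, head=-1, tape[-3..1]=01010 (head:   ^)
Step 2: in state A at pos -1, read 0 -> (A,0)->write 1,move R,goto A. Now: state=A, head=0, tape[-3..1]=01110 (head:    ^)
Step 3: in state A at pos 0, read 1 -> (A,1)->write 0,move L,goto D. Now: state=D, head=-1, tape[-3..1]=01100 (head:   ^)
Step 4: in state D at pos -1, read 1 -> (D,1)->write 0,move L,goto H. Now: state=H, head=-2, tape[-3..1]=01000 (head:  ^)

Answer: -2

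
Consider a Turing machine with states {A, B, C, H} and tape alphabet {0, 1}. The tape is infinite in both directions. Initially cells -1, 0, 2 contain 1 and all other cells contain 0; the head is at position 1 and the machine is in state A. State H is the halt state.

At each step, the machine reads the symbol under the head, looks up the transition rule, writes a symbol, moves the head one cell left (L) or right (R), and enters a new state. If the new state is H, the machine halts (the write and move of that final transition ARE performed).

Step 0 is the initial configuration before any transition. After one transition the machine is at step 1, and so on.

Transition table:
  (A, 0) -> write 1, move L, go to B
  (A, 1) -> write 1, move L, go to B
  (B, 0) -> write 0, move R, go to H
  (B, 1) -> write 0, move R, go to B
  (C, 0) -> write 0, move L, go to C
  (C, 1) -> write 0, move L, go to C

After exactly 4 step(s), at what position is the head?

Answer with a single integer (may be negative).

Step 1: in state A at pos 1, read 0 -> (A,0)->write 1,move L,goto B. Now: state=B, head=0, tape[-2..3]=011110 (head:   ^)
Step 2: in state B at pos 0, read 1 -> (B,1)->write 0,move R,goto B. Now: state=B, head=1, tape[-2..3]=010110 (head:    ^)
Step 3: in state B at pos 1, read 1 -> (B,1)->write 0,move R,goto B. Now: state=B, head=2, tape[-2..3]=010010 (head:     ^)
Step 4: in state B at pos 2, read 1 -> (B,1)->write 0,move R,goto B. Now: state=B, head=3, tape[-2..4]=0100000 (head:      ^)

Answer: 3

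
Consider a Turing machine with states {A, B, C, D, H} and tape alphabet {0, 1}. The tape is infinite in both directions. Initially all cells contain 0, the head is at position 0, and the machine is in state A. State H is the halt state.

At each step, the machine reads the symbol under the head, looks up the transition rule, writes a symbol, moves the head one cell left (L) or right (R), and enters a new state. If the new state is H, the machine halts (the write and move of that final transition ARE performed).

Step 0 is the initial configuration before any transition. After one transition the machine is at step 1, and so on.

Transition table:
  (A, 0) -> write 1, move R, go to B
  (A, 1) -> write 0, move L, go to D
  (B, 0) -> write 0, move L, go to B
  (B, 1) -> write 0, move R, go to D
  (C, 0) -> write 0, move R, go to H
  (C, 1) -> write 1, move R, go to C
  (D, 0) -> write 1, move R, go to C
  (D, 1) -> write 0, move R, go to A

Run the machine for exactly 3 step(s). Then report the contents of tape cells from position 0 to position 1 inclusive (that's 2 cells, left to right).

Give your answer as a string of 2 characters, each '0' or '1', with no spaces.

Step 1: in state A at pos 0, read 0 -> (A,0)->write 1,move R,goto B. Now: state=B, head=1, tape[-1..2]=0100 (head:   ^)
Step 2: in state B at pos 1, read 0 -> (B,0)->write 0,move L,goto B. Now: state=B, head=0, tape[-1..2]=0100 (head:  ^)
Step 3: in state B at pos 0, read 1 -> (B,1)->write 0,move R,goto D. Now: state=D, head=1, tape[-1..2]=0000 (head:   ^)

Answer: 00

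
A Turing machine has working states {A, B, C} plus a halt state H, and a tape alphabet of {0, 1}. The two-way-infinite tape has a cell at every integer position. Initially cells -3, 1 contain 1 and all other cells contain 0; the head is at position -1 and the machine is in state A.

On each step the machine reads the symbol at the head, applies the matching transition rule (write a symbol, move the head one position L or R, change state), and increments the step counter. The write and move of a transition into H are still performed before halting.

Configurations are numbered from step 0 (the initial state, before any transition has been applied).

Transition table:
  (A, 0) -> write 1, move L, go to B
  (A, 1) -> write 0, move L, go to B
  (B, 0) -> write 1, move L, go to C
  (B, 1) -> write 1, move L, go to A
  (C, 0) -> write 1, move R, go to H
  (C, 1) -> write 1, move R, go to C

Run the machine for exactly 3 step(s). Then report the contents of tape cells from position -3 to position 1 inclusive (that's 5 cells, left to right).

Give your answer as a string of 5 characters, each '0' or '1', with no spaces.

Answer: 11101

Derivation:
Step 1: in state A at pos -1, read 0 -> (A,0)->write 1,move L,goto B. Now: state=B, head=-2, tape[-4..2]=0101010 (head:   ^)
Step 2: in state B at pos -2, read 0 -> (B,0)->write 1,move L,goto C. Now: state=C, head=-3, tape[-4..2]=0111010 (head:  ^)
Step 3: in state C at pos -3, read 1 -> (C,1)->write 1,move R,goto C. Now: state=C, head=-2, tape[-4..2]=0111010 (head:   ^)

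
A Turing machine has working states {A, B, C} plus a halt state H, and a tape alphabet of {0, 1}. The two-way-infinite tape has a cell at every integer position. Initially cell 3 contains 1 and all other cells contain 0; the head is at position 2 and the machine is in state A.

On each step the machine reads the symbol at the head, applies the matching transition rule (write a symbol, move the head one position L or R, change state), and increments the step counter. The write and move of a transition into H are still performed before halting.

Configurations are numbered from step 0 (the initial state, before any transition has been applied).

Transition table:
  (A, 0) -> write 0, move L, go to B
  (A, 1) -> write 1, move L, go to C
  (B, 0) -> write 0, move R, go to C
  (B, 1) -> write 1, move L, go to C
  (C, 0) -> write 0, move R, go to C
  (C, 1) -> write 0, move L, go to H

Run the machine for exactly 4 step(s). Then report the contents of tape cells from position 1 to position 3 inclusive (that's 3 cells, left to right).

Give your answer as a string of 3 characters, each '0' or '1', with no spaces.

Step 1: in state A at pos 2, read 0 -> (A,0)->write 0,move L,goto B. Now: state=B, head=1, tape[0..4]=00010 (head:  ^)
Step 2: in state B at pos 1, read 0 -> (B,0)->write 0,move R,goto C. Now: state=C, head=2, tape[0..4]=00010 (head:   ^)
Step 3: in state C at pos 2, read 0 -> (C,0)->write 0,move R,goto C. Now: state=C, head=3, tape[0..4]=00010 (head:    ^)
Step 4: in state C at pos 3, read 1 -> (C,1)->write 0,move L,goto H. Now: state=H, head=2, tape[0..4]=00000 (head:   ^)

Answer: 000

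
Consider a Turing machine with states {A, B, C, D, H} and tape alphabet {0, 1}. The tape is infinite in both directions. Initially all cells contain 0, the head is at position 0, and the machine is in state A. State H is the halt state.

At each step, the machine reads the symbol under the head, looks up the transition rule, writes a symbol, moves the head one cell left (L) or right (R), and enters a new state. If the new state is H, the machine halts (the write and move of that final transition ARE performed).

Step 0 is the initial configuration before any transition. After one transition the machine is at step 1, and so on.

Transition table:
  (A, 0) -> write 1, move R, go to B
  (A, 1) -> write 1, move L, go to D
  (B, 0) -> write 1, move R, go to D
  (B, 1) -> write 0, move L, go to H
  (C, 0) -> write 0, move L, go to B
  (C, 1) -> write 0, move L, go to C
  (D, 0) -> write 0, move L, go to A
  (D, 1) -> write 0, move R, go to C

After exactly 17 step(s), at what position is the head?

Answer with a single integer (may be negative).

Answer: -1

Derivation:
Step 1: in state A at pos 0, read 0 -> (A,0)->write 1,move R,goto B. Now: state=B, head=1, tape[-1..2]=0100 (head:   ^)
Step 2: in state B at pos 1, read 0 -> (B,0)->write 1,move R,goto D. Now: state=D, head=2, tape[-1..3]=01100 (head:    ^)
Step 3: in state D at pos 2, read 0 -> (D,0)->write 0,move L,goto A. Now: state=A, head=1, tape[-1..3]=01100 (head:   ^)
Step 4: in state A at pos 1, read 1 -> (A,1)->write 1,move L,goto D. Now: state=D, head=0, tape[-1..3]=01100 (head:  ^)
Step 5: in state D at pos 0, read 1 -> (D,1)->write 0,move R,goto C. Now: state=C, head=1, tape[-1..3]=00100 (head:   ^)
Step 6: in state C at pos 1, read 1 -> (C,1)->write 0,move L,goto C. Now: state=C, head=0, tape[-1..3]=00000 (head:  ^)
Step 7: in state C at pos 0, read 0 -> (C,0)->write 0,move L,goto B. Now: state=B, head=-1, tape[-2..3]=000000 (head:  ^)
Step 8: in state B at pos -1, read 0 -> (B,0)->write 1,move R,goto D. Now: state=D, head=0, tape[-2..3]=010000 (head:   ^)
Step 9: in state D at pos 0, read 0 -> (D,0)->write 0,move L,goto A. Now: state=A, head=-1, tape[-2..3]=010000 (head:  ^)
Step 10: in state A at pos -1, read 1 -> (A,1)->write 1,move L,goto D. Now: state=D, head=-2, tape[-3..3]=0010000 (head:  ^)
Step 11: in state D at pos -2, read 0 -> (D,0)->write 0,move L,goto A. Now: state=A, head=-3, tape[-4..3]=00010000 (head:  ^)
Step 12: in state A at pos -3, read 0 -> (A,0)->write 1,move R,goto B. Now: state=B, head=-2, tape[-4..3]=01010000 (head:   ^)
Step 13: in state B at pos -2, read 0 -> (B,0)->write 1,move R,goto D. Now: state=D, head=-1, tape[-4..3]=01110000 (head:    ^)
Step 14: in state D at pos -1, read 1 -> (D,1)->write 0,move R,goto C. Now: state=C, head=0, tape[-4..3]=01100000 (head:     ^)
Step 15: in state C at pos 0, read 0 -> (C,0)->write 0,move L,goto B. Now: state=B, head=-1, tape[-4..3]=01100000 (head:    ^)
Step 16: in state B at pos -1, read 0 -> (B,0)->write 1,move R,goto D. Now: state=D, head=0, tape[-4..3]=01110000 (head:     ^)
Step 17: in state D at pos 0, read 0 -> (D,0)->write 0,move L,goto A. Now: state=A, head=-1, tape[-4..3]=01110000 (head:    ^)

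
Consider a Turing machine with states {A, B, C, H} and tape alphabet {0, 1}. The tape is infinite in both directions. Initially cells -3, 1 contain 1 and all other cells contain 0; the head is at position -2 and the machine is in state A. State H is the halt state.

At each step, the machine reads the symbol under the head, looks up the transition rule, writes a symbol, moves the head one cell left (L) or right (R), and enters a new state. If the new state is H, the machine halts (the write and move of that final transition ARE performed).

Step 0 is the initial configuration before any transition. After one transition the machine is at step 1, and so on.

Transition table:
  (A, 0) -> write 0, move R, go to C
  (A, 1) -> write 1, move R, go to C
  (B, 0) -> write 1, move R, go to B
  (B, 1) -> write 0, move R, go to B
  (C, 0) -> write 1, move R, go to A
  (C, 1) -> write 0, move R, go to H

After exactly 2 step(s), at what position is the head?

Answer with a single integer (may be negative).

Answer: 0

Derivation:
Step 1: in state A at pos -2, read 0 -> (A,0)->write 0,move R,goto C. Now: state=C, head=-1, tape[-4..2]=0100010 (head:    ^)
Step 2: in state C at pos -1, read 0 -> (C,0)->write 1,move R,goto A. Now: state=A, head=0, tape[-4..2]=0101010 (head:     ^)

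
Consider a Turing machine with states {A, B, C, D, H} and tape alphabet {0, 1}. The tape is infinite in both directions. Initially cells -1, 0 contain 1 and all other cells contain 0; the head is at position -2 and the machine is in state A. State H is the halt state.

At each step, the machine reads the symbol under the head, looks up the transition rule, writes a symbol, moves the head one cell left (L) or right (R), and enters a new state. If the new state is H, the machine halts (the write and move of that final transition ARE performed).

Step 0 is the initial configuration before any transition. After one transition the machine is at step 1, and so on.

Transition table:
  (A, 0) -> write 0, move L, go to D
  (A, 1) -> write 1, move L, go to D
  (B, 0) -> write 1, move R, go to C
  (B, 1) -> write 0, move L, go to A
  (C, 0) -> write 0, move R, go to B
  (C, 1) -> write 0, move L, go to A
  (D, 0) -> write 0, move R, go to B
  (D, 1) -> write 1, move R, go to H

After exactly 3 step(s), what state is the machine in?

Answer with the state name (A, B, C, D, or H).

Answer: C

Derivation:
Step 1: in state A at pos -2, read 0 -> (A,0)->write 0,move L,goto D. Now: state=D, head=-3, tape[-4..1]=000110 (head:  ^)
Step 2: in state D at pos -3, read 0 -> (D,0)->write 0,move R,goto B. Now: state=B, head=-2, tape[-4..1]=000110 (head:   ^)
Step 3: in state B at pos -2, read 0 -> (B,0)->write 1,move R,goto C. Now: state=C, head=-1, tape[-4..1]=001110 (head:    ^)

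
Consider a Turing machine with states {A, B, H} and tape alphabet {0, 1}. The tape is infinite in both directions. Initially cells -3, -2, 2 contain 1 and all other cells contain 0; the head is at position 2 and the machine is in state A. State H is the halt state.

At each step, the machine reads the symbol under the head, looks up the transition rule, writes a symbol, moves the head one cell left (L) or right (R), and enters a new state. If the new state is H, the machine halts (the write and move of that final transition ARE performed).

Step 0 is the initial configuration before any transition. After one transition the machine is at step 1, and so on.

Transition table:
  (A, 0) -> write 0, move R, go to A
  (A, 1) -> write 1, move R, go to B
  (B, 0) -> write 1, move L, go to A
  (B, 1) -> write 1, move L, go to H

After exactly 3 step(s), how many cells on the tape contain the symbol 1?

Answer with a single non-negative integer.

Step 1: in state A at pos 2, read 1 -> (A,1)->write 1,move R,goto B. Now: state=B, head=3, tape[-4..4]=011000100 (head:        ^)
Step 2: in state B at pos 3, read 0 -> (B,0)->write 1,move L,goto A. Now: state=A, head=2, tape[-4..4]=011000110 (head:       ^)
Step 3: in state A at pos 2, read 1 -> (A,1)->write 1,move R,goto B. Now: state=B, head=3, tape[-4..4]=011000110 (head:        ^)
Cells containing 1 after step 3: {-3, -2, 2, 3} -> 4 cell(s)

Answer: 4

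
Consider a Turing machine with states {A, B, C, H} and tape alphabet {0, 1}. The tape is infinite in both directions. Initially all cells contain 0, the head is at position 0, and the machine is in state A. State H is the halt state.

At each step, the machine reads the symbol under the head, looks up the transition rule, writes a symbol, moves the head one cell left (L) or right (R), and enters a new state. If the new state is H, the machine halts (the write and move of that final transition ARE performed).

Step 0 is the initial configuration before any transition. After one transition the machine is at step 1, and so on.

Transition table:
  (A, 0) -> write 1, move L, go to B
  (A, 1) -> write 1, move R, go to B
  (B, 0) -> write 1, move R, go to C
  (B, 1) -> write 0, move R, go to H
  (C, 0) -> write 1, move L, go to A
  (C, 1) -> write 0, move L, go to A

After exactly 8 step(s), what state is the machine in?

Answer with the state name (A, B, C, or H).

Answer: H

Derivation:
Step 1: in state A at pos 0, read 0 -> (A,0)->write 1,move L,goto B. Now: state=B, head=-1, tape[-2..1]=0010 (head:  ^)
Step 2: in state B at pos -1, read 0 -> (B,0)->write 1,move R,goto C. Now: state=C, head=0, tape[-2..1]=0110 (head:   ^)
Step 3: in state C at pos 0, read 1 -> (C,1)->write 0,move L,goto A. Now: state=A, head=-1, tape[-2..1]=0100 (head:  ^)
Step 4: in state A at pos -1, read 1 -> (A,1)->write 1,move R,goto B. Now: state=B, head=0, tape[-2..1]=0100 (head:   ^)
Step 5: in state B at pos 0, read 0 -> (B,0)->write 1,move R,goto C. Now: state=C, head=1, tape[-2..2]=01100 (head:    ^)
Step 6: in state C at pos 1, read 0 -> (C,0)->write 1,move L,goto A. Now: state=A, head=0, tape[-2..2]=01110 (head:   ^)
Step 7: in state A at pos 0, read 1 -> (A,1)->write 1,move R,goto B. Now: state=B, head=1, tape[-2..2]=01110 (head:    ^)
Step 8: in state B at pos 1, read 1 -> (B,1)->write 0,move R,goto H. Now: state=H, head=2, tape[-2..3]=011000 (head:     ^)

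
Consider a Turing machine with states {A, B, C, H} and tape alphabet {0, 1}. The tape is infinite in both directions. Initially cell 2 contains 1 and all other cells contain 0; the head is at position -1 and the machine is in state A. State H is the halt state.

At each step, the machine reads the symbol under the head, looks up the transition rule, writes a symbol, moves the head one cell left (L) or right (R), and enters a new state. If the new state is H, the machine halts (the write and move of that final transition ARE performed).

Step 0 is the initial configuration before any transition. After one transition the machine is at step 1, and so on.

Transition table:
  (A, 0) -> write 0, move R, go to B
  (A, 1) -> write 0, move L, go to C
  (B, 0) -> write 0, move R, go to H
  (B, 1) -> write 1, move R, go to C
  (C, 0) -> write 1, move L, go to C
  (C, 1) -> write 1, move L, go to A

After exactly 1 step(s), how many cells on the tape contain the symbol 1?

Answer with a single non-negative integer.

Step 1: in state A at pos -1, read 0 -> (A,0)->write 0,move R,goto B. Now: state=B, head=0, tape[-2..3]=000010 (head:   ^)
Cells containing 1 after step 1: {2} -> 1 cell(s)

Answer: 1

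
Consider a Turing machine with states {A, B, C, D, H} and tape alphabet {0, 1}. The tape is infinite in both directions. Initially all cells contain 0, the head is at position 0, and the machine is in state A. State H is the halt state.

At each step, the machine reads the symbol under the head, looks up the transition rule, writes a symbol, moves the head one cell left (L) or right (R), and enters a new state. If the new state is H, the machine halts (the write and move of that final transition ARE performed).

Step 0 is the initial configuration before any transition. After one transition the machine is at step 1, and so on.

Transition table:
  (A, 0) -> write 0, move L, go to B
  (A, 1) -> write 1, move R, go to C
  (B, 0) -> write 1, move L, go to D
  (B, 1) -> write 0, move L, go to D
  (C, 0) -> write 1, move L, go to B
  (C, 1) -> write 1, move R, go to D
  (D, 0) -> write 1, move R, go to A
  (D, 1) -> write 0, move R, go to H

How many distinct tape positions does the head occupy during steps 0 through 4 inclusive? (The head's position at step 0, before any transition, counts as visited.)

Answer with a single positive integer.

Answer: 3

Derivation:
Step 1: in state A at pos 0, read 0 -> (A,0)->write 0,move L,goto B. Now: state=B, head=-1, tape[-2..1]=0000 (head:  ^)
Step 2: in state B at pos -1, read 0 -> (B,0)->write 1,move L,goto D. Now: state=D, head=-2, tape[-3..1]=00100 (head:  ^)
Step 3: in state D at pos -2, read 0 -> (D,0)->write 1,move R,goto A. Now: state=A, head=-1, tape[-3..1]=01100 (head:   ^)
Step 4: in state A at pos -1, read 1 -> (A,1)->write 1,move R,goto C. Now: state=C, head=0, tape[-3..1]=01100 (head:    ^)
Head positions at steps 0..4: starting at 0, distinct positions visited = {-2, -1, 0} -> 3 position(s)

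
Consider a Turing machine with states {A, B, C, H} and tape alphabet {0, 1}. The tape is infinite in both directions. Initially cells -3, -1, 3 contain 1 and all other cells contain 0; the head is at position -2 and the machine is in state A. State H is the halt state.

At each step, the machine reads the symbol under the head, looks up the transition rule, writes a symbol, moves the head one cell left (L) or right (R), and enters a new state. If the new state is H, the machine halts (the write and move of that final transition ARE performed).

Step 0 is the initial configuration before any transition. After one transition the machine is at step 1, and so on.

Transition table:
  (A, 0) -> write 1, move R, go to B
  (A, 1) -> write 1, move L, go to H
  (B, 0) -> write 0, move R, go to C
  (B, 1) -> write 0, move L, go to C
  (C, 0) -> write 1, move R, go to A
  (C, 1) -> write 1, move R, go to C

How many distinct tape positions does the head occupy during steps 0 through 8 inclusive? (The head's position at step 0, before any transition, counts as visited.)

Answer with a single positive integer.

Step 1: in state A at pos -2, read 0 -> (A,0)->write 1,move R,goto B. Now: state=B, head=-1, tape[-4..4]=011100010 (head:    ^)
Step 2: in state B at pos -1, read 1 -> (B,1)->write 0,move L,goto C. Now: state=C, head=-2, tape[-4..4]=011000010 (head:   ^)
Step 3: in state C at pos -2, read 1 -> (C,1)->write 1,move R,goto C. Now: state=C, head=-1, tape[-4..4]=011000010 (head:    ^)
Step 4: in state C at pos -1, read 0 -> (C,0)->write 1,move R,goto A. Now: state=A, head=0, tape[-4..4]=011100010 (head:     ^)
Step 5: in state A at pos 0, read 0 -> (A,0)->write 1,move R,goto B. Now: state=B, head=1, tape[-4..4]=011110010 (head:      ^)
Step 6: in state B at pos 1, read 0 -> (B,0)->write 0,move R,goto C. Now: state=C, head=2, tape[-4..4]=011110010 (head:       ^)
Step 7: in state C at pos 2, read 0 -> (C,0)->write 1,move R,goto A. Now: state=A, head=3, tape[-4..4]=011110110 (head:        ^)
Step 8: in state A at pos 3, read 1 -> (A,1)->write 1,move L,goto H. Now: state=H, head=2, tape[-4..4]=011110110 (head:       ^)
Head positions at steps 0..8: starting at -2, distinct positions visited = {-2, -1, 0, 1, 2, 3} -> 6 position(s)

Answer: 6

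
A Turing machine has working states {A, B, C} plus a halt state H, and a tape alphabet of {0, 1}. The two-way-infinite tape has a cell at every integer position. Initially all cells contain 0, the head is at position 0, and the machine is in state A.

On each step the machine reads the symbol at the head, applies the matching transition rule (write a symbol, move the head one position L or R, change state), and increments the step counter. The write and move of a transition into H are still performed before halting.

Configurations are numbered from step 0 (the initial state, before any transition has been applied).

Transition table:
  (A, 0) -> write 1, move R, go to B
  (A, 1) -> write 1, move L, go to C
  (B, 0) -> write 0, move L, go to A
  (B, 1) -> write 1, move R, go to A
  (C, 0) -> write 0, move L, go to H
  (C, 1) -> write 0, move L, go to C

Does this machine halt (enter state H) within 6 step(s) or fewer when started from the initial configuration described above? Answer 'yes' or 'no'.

Step 1: in state A at pos 0, read 0 -> (A,0)->write 1,move R,goto B. Now: state=B, head=1, tape[-1..2]=0100 (head:   ^)
Step 2: in state B at pos 1, read 0 -> (B,0)->write 0,move L,goto A. Now: state=A, head=0, tape[-1..2]=0100 (head:  ^)
Step 3: in state A at pos 0, read 1 -> (A,1)->write 1,move L,goto C. Now: state=C, head=-1, tape[-2..2]=00100 (head:  ^)
Step 4: in state C at pos -1, read 0 -> (C,0)->write 0,move L,goto H. Now: state=H, head=-2, tape[-3..2]=000100 (head:  ^)
State H reached at step 4; 4 <= 6 -> yes

Answer: yes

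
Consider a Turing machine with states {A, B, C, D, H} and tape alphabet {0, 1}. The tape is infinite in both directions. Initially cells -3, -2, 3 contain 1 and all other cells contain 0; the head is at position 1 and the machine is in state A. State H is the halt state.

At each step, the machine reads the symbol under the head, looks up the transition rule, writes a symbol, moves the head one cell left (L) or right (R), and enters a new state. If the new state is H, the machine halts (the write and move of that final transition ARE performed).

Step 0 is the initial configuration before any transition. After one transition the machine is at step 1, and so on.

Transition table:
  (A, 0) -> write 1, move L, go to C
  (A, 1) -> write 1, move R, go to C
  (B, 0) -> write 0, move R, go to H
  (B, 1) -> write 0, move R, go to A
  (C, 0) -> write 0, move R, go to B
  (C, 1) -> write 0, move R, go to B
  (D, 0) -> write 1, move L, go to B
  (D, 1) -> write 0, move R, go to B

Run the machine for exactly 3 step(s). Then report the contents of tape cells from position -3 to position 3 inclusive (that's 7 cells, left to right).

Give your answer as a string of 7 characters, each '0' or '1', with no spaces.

Step 1: in state A at pos 1, read 0 -> (A,0)->write 1,move L,goto C. Now: state=C, head=0, tape[-4..4]=011001010 (head:     ^)
Step 2: in state C at pos 0, read 0 -> (C,0)->write 0,move R,goto B. Now: state=B, head=1, tape[-4..4]=011001010 (head:      ^)
Step 3: in state B at pos 1, read 1 -> (B,1)->write 0,move R,goto A. Now: state=A, head=2, tape[-4..4]=011000010 (head:       ^)

Answer: 1100001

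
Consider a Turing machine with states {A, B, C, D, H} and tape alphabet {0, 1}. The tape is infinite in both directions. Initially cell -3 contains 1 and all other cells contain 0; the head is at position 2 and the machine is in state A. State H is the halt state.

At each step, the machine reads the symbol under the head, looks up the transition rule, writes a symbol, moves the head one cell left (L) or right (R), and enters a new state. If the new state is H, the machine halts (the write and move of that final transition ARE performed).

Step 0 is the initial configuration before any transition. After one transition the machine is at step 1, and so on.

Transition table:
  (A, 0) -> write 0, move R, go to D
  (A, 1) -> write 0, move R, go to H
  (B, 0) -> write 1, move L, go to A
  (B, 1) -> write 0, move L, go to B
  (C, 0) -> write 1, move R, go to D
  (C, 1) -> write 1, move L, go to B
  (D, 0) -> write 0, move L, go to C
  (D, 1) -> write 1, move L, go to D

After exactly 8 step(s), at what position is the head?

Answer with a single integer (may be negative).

Answer: 0

Derivation:
Step 1: in state A at pos 2, read 0 -> (A,0)->write 0,move R,goto D. Now: state=D, head=3, tape[-4..4]=010000000 (head:        ^)
Step 2: in state D at pos 3, read 0 -> (D,0)->write 0,move L,goto C. Now: state=C, head=2, tape[-4..4]=010000000 (head:       ^)
Step 3: in state C at pos 2, read 0 -> (C,0)->write 1,move R,goto D. Now: state=D, head=3, tape[-4..4]=010000100 (head:        ^)
Step 4: in state D at pos 3, read 0 -> (D,0)->write 0,move L,goto C. Now: state=C, head=2, tape[-4..4]=010000100 (head:       ^)
Step 5: in state C at pos 2, read 1 -> (C,1)->write 1,move L,goto B. Now: state=B, head=1, tape[-4..4]=010000100 (head:      ^)
Step 6: in state B at pos 1, read 0 -> (B,0)->write 1,move L,goto A. Now: state=A, head=0, tape[-4..4]=010001100 (head:     ^)
Step 7: in state A at pos 0, read 0 -> (A,0)->write 0,move R,goto D. Now: state=D, head=1, tape[-4..4]=010001100 (head:      ^)
Step 8: in state D at pos 1, read 1 -> (D,1)->write 1,move L,goto D. Now: state=D, head=0, tape[-4..4]=010001100 (head:     ^)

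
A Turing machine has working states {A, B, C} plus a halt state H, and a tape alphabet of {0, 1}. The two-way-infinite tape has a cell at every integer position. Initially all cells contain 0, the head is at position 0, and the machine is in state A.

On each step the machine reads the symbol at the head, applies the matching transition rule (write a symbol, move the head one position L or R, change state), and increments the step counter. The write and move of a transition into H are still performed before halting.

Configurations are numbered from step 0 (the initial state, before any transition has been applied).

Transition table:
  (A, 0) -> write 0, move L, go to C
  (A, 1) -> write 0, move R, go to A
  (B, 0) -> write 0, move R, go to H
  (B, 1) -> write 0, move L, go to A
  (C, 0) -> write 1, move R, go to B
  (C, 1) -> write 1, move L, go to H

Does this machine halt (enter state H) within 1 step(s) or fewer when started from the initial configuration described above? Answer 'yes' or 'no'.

Answer: no

Derivation:
Step 1: in state A at pos 0, read 0 -> (A,0)->write 0,move L,goto C. Now: state=C, head=-1, tape[-2..1]=0000 (head:  ^)
After 1 step(s): state = C (not H) -> not halted within 1 -> no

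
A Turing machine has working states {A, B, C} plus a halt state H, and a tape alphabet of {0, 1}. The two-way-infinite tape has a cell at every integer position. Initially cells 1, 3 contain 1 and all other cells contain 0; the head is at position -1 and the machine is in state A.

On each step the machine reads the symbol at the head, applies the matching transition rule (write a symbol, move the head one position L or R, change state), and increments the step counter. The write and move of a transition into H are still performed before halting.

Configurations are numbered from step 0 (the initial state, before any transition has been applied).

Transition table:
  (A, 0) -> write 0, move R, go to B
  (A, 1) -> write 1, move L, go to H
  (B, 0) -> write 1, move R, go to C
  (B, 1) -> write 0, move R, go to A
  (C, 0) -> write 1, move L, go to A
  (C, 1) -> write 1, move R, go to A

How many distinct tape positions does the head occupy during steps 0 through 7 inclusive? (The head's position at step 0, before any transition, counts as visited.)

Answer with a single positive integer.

Answer: 8

Derivation:
Step 1: in state A at pos -1, read 0 -> (A,0)->write 0,move R,goto B. Now: state=B, head=0, tape[-2..4]=0001010 (head:   ^)
Step 2: in state B at pos 0, read 0 -> (B,0)->write 1,move R,goto C. Now: state=C, head=1, tape[-2..4]=0011010 (head:    ^)
Step 3: in state C at pos 1, read 1 -> (C,1)->write 1,move R,goto A. Now: state=A, head=2, tape[-2..4]=0011010 (head:     ^)
Step 4: in state A at pos 2, read 0 -> (A,0)->write 0,move R,goto B. Now: state=B, head=3, tape[-2..4]=0011010 (head:      ^)
Step 5: in state B at pos 3, read 1 -> (B,1)->write 0,move R,goto A. Now: state=A, head=4, tape[-2..5]=00110000 (head:       ^)
Step 6: in state A at pos 4, read 0 -> (A,0)->write 0,move R,goto B. Now: state=B, head=5, tape[-2..6]=001100000 (head:        ^)
Step 7: in state B at pos 5, read 0 -> (B,0)->write 1,move R,goto C. Now: state=C, head=6, tape[-2..7]=0011000100 (head:         ^)
Head positions at steps 0..7: starting at -1, distinct positions visited = {-1, 0, 1, 2, 3, 4, 5, 6} -> 8 position(s)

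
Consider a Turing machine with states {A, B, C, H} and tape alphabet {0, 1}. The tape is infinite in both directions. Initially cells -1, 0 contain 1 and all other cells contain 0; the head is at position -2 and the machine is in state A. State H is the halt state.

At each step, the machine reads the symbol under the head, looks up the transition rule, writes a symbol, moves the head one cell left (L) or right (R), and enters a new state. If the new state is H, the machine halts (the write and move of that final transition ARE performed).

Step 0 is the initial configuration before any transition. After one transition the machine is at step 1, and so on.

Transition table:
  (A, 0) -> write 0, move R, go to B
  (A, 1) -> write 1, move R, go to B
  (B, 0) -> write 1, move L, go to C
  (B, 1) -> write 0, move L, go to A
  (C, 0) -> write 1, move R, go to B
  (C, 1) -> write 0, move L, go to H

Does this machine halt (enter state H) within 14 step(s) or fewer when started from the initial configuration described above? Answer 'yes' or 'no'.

Step 1: in state A at pos -2, read 0 -> (A,0)->write 0,move R,goto B. Now: state=B, head=-1, tape[-3..1]=00110 (head:   ^)
Step 2: in state B at pos -1, read 1 -> (B,1)->write 0,move L,goto A. Now: state=A, head=-2, tape[-3..1]=00010 (head:  ^)
Step 3: in state A at pos -2, read 0 -> (A,0)->write 0,move R,goto B. Now: state=B, head=-1, tape[-3..1]=00010 (head:   ^)
Step 4: in state B at pos -1, read 0 -> (B,0)->write 1,move L,goto C. Now: state=C, head=-2, tape[-3..1]=00110 (head:  ^)
Step 5: in state C at pos -2, read 0 -> (C,0)->write 1,move R,goto B. Now: state=B, head=-1, tape[-3..1]=01110 (head:   ^)
Step 6: in state B at pos -1, read 1 -> (B,1)->write 0,move L,goto A. Now: state=A, head=-2, tape[-3..1]=01010 (head:  ^)
Step 7: in state A at pos -2, read 1 -> (A,1)->write 1,move R,goto B. Now: state=B, head=-1, tape[-3..1]=01010 (head:   ^)
Step 8: in state B at pos -1, read 0 -> (B,0)->write 1,move L,goto C. Now: state=C, head=-2, tape[-3..1]=01110 (head:  ^)
Step 9: in state C at pos -2, read 1 -> (C,1)->write 0,move L,goto H. Now: state=H, head=-3, tape[-4..1]=000110 (head:  ^)
State H reached at step 9; 9 <= 14 -> yes

Answer: yes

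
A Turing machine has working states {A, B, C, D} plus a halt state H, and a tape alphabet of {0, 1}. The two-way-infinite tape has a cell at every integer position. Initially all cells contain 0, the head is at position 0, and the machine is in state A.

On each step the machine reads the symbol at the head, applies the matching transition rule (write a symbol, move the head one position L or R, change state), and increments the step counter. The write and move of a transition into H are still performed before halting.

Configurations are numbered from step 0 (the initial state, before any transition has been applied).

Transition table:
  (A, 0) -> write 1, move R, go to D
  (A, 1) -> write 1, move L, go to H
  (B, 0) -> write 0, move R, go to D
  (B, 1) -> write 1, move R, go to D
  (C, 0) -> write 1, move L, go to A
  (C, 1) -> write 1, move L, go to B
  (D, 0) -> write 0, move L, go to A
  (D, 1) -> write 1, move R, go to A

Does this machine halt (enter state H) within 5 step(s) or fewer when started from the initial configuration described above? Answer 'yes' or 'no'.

Answer: yes

Derivation:
Step 1: in state A at pos 0, read 0 -> (A,0)->write 1,move R,goto D. Now: state=D, head=1, tape[-1..2]=0100 (head:   ^)
Step 2: in state D at pos 1, read 0 -> (D,0)->write 0,move L,goto A. Now: state=A, head=0, tape[-1..2]=0100 (head:  ^)
Step 3: in state A at pos 0, read 1 -> (A,1)->write 1,move L,goto H. Now: state=H, head=-1, tape[-2..2]=00100 (head:  ^)
State H reached at step 3; 3 <= 5 -> yes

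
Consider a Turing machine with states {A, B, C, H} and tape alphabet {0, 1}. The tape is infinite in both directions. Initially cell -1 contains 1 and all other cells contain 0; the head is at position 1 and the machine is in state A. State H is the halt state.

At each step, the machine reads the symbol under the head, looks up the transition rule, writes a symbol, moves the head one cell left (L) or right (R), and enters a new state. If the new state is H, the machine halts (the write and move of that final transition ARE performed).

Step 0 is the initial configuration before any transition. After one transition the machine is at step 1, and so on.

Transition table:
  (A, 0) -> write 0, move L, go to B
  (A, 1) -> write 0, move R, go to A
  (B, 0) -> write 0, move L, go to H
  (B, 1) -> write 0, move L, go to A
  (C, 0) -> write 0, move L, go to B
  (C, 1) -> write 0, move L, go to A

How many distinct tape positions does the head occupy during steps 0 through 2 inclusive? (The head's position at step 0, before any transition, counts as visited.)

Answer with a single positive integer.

Answer: 3

Derivation:
Step 1: in state A at pos 1, read 0 -> (A,0)->write 0,move L,goto B. Now: state=B, head=0, tape[-2..2]=01000 (head:   ^)
Step 2: in state B at pos 0, read 0 -> (B,0)->write 0,move L,goto H. Now: state=H, head=-1, tape[-2..2]=01000 (head:  ^)
Head positions at steps 0..2: starting at 1, distinct positions visited = {-1, 0, 1} -> 3 position(s)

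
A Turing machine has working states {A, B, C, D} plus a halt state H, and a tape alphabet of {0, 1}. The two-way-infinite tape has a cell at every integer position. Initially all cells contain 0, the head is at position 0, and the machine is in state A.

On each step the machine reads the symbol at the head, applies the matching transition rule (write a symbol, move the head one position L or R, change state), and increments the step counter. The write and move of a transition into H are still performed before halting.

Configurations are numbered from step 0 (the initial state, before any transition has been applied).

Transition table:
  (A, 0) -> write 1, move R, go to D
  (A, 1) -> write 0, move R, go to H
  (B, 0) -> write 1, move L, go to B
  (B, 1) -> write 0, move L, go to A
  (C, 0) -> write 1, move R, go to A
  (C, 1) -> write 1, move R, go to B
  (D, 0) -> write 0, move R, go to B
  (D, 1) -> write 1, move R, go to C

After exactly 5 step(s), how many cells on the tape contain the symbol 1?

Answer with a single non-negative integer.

Step 1: in state A at pos 0, read 0 -> (A,0)->write 1,move R,goto D. Now: state=D, head=1, tape[-1..2]=0100 (head:   ^)
Step 2: in state D at pos 1, read 0 -> (D,0)->write 0,move R,goto B. Now: state=B, head=2, tape[-1..3]=01000 (head:    ^)
Step 3: in state B at pos 2, read 0 -> (B,0)->write 1,move L,goto B. Now: state=B, head=1, tape[-1..3]=01010 (head:   ^)
Step 4: in state B at pos 1, read 0 -> (B,0)->write 1,move L,goto B. Now: state=B, head=0, tape[-1..3]=01110 (head:  ^)
Step 5: in state B at pos 0, read 1 -> (B,1)->write 0,move L,goto A. Now: state=A, head=-1, tape[-2..3]=000110 (head:  ^)
Cells containing 1 after step 5: {1, 2} -> 2 cell(s)

Answer: 2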